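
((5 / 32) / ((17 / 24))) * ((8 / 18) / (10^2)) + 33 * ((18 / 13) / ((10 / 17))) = 1030009 / 13260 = 77.68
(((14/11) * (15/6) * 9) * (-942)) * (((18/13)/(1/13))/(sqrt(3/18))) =-5341140 * sqrt(6)/11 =-1189369.79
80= 80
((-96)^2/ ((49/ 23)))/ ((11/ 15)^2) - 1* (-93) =48244197/ 5929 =8136.99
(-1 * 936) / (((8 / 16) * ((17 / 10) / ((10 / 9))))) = -20800 / 17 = -1223.53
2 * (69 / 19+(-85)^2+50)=276588 / 19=14557.26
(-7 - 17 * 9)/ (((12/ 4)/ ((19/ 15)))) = -608/ 9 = -67.56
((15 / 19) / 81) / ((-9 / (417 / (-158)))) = 695 / 243162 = 0.00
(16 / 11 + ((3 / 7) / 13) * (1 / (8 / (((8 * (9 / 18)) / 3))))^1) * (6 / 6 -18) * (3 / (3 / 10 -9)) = 248455 / 29029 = 8.56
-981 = -981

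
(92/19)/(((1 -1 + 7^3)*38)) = 46/123823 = 0.00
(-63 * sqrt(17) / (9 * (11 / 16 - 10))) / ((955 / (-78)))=-8736 * sqrt(17) / 142295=-0.25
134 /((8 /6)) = 201 /2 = 100.50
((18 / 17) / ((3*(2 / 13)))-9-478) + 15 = -7985 / 17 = -469.71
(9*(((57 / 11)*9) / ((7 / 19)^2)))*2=3333474 / 539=6184.55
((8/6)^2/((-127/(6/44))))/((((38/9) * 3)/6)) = -24/26543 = -0.00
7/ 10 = 0.70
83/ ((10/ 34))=1411/ 5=282.20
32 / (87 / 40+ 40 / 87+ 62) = 111360 / 224929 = 0.50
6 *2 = 12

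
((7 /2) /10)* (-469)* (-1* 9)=29547 /20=1477.35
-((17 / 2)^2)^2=-83521 / 16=-5220.06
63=63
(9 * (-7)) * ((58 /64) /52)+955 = 1587293 /1664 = 953.90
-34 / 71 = -0.48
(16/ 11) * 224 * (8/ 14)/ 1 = 2048/ 11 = 186.18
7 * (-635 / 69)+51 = -926 / 69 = -13.42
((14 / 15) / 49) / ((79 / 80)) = 32 / 1659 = 0.02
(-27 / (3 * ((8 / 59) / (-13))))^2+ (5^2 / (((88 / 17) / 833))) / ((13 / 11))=747957.35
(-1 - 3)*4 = -16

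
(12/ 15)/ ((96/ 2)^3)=1/ 138240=0.00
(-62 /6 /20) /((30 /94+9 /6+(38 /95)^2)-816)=7285 /11477694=0.00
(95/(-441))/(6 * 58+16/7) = -95/154476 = -0.00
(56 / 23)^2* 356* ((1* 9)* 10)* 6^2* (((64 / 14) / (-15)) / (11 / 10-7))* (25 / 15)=18373017600 / 31211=588671.22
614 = 614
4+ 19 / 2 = 27 / 2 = 13.50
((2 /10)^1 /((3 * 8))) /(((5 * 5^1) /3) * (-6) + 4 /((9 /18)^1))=-1 /5040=-0.00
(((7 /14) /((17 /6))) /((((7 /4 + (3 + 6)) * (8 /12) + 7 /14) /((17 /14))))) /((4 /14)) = 9 /92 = 0.10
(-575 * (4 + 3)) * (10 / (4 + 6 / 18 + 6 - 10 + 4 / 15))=-201250 / 3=-67083.33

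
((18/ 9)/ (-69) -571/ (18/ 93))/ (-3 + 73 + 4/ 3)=-407127/ 9844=-41.36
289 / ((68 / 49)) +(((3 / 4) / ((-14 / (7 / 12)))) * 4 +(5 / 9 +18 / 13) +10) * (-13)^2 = 2205.01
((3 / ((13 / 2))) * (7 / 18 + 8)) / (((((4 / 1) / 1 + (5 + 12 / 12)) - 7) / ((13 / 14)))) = 151 / 126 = 1.20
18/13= 1.38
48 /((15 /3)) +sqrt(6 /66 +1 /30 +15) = sqrt(1647030) /330 +48 /5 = 13.49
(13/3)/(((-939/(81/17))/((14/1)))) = -1638/5321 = -0.31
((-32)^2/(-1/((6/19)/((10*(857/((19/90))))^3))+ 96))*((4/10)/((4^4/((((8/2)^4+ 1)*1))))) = -92777/47796793343415840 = -0.00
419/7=59.86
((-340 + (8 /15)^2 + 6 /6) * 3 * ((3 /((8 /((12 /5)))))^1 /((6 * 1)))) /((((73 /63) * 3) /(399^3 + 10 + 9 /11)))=-279568611713937 /100375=-2785241461.66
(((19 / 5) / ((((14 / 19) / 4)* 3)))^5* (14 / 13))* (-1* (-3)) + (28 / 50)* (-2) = 392379391613764 / 7900790625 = 49663.31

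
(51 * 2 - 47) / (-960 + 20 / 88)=-242 / 4223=-0.06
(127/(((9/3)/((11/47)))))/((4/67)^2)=6271133/2256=2779.76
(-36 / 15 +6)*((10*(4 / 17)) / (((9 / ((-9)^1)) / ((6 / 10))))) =-432 / 85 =-5.08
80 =80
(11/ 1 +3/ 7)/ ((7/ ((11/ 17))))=880/ 833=1.06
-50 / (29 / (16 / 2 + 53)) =-3050 / 29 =-105.17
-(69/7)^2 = -4761/49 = -97.16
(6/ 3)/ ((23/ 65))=5.65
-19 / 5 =-3.80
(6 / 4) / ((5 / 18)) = 27 / 5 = 5.40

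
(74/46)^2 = 1369/529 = 2.59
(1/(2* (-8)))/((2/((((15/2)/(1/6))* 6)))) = -8.44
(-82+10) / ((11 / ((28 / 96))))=-21 / 11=-1.91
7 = 7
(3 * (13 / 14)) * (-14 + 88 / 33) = -221 / 7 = -31.57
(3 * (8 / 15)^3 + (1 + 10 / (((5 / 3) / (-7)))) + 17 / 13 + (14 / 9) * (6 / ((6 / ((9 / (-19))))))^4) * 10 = -149269322348 / 381188925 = -391.59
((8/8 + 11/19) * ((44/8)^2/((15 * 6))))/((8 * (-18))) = -121/32832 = -0.00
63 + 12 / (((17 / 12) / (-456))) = -64593 / 17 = -3799.59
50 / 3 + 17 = 33.67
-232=-232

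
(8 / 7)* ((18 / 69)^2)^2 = 10368 / 1958887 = 0.01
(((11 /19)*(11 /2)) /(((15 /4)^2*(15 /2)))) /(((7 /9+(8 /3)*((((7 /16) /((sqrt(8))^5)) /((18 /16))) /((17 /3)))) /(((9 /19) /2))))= 1718796288 /186957252125 - 1579776*sqrt(2) /186957252125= 0.01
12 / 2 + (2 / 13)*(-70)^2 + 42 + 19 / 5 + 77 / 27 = 1418914 / 1755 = 808.50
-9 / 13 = -0.69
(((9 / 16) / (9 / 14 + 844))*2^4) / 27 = 14 / 35475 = 0.00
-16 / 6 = -2.67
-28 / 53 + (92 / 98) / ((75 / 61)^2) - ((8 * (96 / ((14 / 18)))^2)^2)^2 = -379199961160174326516356794914598 / 1718631298125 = -220640670034274124316.61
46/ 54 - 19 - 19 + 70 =887/ 27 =32.85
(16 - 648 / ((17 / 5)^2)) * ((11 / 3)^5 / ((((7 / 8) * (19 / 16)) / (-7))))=238633776128 / 1334313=178843.93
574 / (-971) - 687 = -687.59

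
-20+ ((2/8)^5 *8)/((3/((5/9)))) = -69115/3456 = -20.00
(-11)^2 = 121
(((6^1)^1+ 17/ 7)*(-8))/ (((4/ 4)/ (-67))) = 31624/ 7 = 4517.71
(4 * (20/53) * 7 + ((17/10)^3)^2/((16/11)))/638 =23032202727/541024000000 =0.04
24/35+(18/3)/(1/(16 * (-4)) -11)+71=117027/1645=71.14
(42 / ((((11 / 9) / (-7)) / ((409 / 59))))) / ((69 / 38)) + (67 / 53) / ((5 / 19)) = -3613629589 / 3955655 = -913.54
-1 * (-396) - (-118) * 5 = 986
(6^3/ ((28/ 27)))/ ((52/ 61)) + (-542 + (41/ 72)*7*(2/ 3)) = -295.01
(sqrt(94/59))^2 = 94/59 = 1.59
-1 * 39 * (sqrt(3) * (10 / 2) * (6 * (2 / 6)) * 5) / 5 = -390 * sqrt(3) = -675.50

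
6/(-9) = -2/3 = -0.67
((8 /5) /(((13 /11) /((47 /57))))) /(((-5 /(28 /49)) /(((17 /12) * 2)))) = -140624 /389025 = -0.36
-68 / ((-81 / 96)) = 2176 / 27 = 80.59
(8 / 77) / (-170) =-4 / 6545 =-0.00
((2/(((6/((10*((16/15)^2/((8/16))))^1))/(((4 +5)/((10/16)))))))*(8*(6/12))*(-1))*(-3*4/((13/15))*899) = 353501184/65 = 5438479.75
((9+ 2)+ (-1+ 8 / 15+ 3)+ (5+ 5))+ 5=428 / 15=28.53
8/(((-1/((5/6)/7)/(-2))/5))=200/21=9.52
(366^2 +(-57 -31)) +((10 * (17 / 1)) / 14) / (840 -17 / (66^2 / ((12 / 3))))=857183804033 / 6403201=133868.01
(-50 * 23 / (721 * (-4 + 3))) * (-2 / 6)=-1150 / 2163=-0.53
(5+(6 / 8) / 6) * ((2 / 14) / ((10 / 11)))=451 / 560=0.81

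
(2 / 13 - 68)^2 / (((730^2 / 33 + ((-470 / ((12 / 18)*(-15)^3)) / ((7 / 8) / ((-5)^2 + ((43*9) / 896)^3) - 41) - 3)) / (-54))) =-5488501590338920946100 / 356500811810558419979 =-15.40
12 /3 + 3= 7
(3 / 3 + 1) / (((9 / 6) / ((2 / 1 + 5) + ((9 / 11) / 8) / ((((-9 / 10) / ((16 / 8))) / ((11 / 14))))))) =191 / 21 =9.10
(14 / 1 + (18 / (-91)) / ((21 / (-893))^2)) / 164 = -383118 / 182819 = -2.10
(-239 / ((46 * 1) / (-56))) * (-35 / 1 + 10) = -167300 / 23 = -7273.91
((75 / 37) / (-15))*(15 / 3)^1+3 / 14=-239 / 518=-0.46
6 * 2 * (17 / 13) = 204 / 13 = 15.69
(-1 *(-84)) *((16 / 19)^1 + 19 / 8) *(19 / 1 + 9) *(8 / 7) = 164304 / 19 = 8647.58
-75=-75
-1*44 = -44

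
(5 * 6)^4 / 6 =135000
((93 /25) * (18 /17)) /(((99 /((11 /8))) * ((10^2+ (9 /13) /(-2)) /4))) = 0.00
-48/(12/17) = -68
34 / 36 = 17 / 18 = 0.94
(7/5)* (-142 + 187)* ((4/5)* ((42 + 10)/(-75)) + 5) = 35007/125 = 280.06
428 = 428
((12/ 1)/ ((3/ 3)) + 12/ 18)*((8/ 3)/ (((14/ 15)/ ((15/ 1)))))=3800/ 7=542.86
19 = 19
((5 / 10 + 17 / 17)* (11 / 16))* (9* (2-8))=-891 / 16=-55.69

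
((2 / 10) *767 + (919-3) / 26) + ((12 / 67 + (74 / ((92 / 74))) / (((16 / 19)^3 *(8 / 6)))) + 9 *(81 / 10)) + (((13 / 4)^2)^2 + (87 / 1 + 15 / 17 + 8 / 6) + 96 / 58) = 538.90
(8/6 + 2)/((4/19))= 95/6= 15.83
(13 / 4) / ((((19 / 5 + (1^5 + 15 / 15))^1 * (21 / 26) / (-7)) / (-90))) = 12675 / 29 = 437.07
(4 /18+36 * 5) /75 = 1622 /675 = 2.40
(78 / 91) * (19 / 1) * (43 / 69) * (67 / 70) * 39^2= 14775.16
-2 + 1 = -1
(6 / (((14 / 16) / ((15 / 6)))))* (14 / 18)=13.33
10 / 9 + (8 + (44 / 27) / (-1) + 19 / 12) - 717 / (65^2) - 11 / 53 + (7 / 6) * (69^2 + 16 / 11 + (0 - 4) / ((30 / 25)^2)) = 1479524610437 / 266022900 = 5561.64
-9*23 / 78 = -2.65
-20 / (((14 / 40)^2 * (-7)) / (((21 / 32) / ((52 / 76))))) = 14250 / 637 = 22.37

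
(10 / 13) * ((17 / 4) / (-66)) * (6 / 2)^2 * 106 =-13515 / 286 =-47.26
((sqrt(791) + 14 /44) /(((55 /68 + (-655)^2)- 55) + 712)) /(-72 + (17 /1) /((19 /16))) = -323 * sqrt(791) /8005850094- 2261 /176128702068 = -0.00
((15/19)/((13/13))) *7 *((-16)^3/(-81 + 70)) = 430080/209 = 2057.80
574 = 574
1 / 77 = 0.01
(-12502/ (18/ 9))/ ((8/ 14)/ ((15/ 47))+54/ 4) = -69090/ 169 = -408.82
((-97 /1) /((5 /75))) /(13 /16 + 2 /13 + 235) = -302640 /49081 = -6.17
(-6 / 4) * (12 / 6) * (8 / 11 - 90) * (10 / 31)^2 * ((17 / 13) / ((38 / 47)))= 117692700 / 2611037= 45.08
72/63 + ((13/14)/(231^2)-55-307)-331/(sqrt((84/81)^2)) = -1016046775/1494108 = -680.04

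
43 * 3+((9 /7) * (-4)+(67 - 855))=-4649 /7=-664.14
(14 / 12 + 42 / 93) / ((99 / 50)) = 7525 / 9207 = 0.82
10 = 10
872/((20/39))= 8502/5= 1700.40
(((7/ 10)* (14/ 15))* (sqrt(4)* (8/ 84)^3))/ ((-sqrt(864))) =-2* sqrt(6)/ 127575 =-0.00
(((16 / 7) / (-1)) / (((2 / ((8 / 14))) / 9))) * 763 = -31392 / 7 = -4484.57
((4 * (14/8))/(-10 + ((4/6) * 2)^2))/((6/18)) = -189/74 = -2.55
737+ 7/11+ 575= 14439/11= 1312.64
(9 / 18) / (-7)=-1 / 14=-0.07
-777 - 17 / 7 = -5456 / 7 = -779.43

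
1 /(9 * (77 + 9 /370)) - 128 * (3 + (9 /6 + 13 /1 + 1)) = -607370318 /256491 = -2368.00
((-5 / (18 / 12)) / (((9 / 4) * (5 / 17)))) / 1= -5.04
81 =81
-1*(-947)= 947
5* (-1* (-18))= 90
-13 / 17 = -0.76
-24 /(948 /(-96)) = 2.43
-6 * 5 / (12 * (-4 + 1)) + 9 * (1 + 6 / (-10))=133 / 30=4.43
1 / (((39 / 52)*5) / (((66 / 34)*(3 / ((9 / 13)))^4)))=1256684 / 6885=182.52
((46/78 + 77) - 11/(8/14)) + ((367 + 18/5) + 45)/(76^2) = 32895131/563160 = 58.41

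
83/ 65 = 1.28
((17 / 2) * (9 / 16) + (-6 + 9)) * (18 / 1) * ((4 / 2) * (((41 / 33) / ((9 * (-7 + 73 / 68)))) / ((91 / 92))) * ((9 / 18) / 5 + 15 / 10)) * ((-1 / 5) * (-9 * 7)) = -191602512 / 1440725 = -132.99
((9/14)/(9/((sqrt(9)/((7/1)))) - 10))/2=9/308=0.03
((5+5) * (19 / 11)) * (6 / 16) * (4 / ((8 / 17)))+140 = 17165 / 88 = 195.06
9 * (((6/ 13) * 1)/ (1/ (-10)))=-540/ 13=-41.54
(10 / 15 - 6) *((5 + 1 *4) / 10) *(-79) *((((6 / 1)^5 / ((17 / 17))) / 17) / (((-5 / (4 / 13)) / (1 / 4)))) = -14743296 / 5525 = -2668.47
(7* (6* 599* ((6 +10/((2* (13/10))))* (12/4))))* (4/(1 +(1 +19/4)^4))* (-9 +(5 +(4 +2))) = 19785056256/3641261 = 5433.57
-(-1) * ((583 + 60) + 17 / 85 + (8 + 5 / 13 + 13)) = 43198 / 65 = 664.58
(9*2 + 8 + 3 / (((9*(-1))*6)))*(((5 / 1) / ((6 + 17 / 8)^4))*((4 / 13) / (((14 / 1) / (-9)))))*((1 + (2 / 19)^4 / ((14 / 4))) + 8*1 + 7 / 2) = -21812251879424 / 296372059699625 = -0.07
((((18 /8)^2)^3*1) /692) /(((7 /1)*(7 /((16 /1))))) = 531441 /8680448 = 0.06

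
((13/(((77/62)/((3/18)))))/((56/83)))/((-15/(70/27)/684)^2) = 96600712/2673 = 36139.44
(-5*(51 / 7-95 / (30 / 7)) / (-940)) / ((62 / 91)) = -8125 / 69936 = -0.12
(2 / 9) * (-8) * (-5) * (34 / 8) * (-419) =-142460 / 9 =-15828.89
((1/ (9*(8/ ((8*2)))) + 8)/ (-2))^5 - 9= -69875398/ 59049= -1183.35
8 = 8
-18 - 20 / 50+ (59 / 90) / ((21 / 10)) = -17093 / 945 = -18.09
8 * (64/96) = 16/3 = 5.33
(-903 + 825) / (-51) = 1.53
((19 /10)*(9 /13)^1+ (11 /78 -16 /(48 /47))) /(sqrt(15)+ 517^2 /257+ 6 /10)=-952294362752 /69736752628959+ 915108895*sqrt(15) /69736752628959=-0.01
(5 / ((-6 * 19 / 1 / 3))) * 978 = -2445 / 19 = -128.68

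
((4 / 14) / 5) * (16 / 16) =2 / 35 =0.06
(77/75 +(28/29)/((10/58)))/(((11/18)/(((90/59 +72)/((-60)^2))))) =359331/1622500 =0.22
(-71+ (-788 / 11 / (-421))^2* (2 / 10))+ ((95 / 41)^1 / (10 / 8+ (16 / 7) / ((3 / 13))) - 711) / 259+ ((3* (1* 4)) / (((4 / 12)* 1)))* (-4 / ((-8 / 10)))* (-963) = -185023238907593312868 / 1066946831442415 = -173413.74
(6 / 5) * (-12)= -72 / 5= -14.40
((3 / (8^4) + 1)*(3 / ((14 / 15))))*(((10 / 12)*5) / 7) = 1537125 / 802816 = 1.91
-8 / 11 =-0.73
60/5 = 12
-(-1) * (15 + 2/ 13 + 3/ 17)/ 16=847/ 884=0.96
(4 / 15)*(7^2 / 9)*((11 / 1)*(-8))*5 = -17248 / 27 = -638.81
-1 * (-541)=541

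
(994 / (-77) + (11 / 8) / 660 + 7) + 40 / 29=-693281 / 153120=-4.53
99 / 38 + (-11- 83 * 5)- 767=-45235 / 38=-1190.39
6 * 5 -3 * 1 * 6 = 12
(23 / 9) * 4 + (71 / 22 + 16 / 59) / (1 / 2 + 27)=10.35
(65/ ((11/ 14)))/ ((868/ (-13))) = -845/ 682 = -1.24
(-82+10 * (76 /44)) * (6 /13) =-4272 /143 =-29.87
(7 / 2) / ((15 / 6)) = 7 / 5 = 1.40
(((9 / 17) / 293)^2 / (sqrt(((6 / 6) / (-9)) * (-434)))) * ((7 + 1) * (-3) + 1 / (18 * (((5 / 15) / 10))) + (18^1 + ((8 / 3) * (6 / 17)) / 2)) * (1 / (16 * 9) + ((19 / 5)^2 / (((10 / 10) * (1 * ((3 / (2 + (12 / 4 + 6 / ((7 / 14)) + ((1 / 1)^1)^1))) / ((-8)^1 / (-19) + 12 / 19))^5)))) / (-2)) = 127059579006993 * sqrt(434) / 20088731764454752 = 0.13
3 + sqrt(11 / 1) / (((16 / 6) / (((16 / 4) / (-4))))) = 3 -3 * sqrt(11) / 8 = 1.76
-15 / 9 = -5 / 3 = -1.67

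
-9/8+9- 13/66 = 2027/264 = 7.68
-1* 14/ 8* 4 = -7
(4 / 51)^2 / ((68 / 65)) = 260 / 44217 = 0.01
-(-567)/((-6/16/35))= -52920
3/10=0.30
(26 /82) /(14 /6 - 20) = -39 /2173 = -0.02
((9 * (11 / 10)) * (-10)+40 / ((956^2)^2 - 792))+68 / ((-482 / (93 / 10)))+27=-9223672892194808 / 125813901077665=-73.31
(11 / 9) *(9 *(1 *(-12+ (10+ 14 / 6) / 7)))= -2365 / 21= -112.62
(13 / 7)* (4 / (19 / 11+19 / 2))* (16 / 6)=704 / 399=1.76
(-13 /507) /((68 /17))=-1 /156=-0.01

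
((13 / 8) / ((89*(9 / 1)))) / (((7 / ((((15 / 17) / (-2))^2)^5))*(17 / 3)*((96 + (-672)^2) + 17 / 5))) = 12494091796875 / 395021068784725662979710976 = 0.00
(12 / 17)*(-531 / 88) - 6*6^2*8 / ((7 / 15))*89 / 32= -26972811 / 2618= -10302.83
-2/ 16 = -1/ 8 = -0.12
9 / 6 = 3 / 2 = 1.50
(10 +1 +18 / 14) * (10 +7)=1462 / 7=208.86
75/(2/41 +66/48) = 24600/467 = 52.68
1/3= 0.33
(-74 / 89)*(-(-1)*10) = -740 / 89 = -8.31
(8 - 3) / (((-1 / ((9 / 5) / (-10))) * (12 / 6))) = 9 / 20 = 0.45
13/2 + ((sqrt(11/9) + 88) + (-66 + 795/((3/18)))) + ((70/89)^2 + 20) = sqrt(11)/3 + 76344477/15842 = 4820.22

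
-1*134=-134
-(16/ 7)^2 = -256/ 49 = -5.22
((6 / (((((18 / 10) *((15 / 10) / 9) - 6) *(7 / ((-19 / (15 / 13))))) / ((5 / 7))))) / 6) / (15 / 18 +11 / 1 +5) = 260 / 14847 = 0.02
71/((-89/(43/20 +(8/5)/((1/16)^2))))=-116937/356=-328.47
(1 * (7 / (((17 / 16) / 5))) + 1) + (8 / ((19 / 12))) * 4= 17491 / 323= 54.15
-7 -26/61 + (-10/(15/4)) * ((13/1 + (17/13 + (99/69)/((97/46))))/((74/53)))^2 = -41791175528997/132789414589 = -314.72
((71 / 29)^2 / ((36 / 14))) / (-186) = -35287 / 2815668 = -0.01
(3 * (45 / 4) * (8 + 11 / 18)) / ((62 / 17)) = 1275 / 16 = 79.69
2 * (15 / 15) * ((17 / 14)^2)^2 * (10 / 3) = 417605 / 28812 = 14.49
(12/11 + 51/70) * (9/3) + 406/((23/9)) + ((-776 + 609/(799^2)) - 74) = -685.67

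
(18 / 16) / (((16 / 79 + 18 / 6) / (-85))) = -60435 / 2024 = -29.86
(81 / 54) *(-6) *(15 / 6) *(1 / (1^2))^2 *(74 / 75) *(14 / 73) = -1554 / 365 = -4.26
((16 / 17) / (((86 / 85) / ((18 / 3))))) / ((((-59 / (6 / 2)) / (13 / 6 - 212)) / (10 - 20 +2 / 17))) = -25381440 / 43129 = -588.50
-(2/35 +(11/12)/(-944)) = -22271/396480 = -0.06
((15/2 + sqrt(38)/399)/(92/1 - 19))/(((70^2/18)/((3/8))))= 9 * sqrt(38)/190296400 + 81/572320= 0.00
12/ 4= 3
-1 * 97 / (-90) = 97 / 90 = 1.08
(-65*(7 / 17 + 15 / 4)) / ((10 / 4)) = -3679 / 34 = -108.21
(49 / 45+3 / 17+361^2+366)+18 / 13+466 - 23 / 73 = 95216805812 / 725985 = 131155.33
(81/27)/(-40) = -3/40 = -0.08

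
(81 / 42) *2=27 / 7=3.86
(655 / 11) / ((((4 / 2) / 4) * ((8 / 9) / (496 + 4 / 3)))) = 732945 / 11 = 66631.36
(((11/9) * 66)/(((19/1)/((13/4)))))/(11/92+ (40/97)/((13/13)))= 25.94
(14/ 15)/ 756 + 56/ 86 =22723/ 34830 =0.65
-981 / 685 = -1.43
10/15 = 2/3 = 0.67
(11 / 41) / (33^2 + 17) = 0.00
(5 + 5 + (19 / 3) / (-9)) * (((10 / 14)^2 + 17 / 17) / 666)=251 / 11907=0.02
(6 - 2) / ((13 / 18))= 72 / 13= 5.54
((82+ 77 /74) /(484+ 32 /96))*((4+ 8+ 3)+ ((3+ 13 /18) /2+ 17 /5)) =3.47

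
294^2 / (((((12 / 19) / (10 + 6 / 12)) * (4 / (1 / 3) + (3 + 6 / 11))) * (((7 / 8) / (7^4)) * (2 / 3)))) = 380476866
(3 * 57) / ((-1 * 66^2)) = -19 / 484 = -0.04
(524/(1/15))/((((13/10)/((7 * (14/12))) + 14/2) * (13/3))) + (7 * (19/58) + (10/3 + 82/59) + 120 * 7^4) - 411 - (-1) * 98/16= 134821681341809/468170664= 287975.50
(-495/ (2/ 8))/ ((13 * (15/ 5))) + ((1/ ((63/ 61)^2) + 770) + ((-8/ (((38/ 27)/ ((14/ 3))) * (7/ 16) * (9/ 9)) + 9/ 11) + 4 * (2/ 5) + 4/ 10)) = 7142684756/ 10783773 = 662.35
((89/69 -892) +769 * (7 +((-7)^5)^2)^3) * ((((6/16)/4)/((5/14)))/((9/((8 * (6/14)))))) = 1195960024075430392067148596717/690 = 1733275397210768684155288000.00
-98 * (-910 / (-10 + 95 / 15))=-267540 / 11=-24321.82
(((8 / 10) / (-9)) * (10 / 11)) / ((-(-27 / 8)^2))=512 / 72171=0.01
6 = 6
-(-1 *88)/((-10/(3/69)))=-44/115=-0.38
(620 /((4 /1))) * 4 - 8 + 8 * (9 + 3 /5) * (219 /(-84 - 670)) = 1111572 /1885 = 589.69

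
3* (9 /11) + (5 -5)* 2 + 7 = 104 /11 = 9.45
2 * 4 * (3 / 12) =2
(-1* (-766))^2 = 586756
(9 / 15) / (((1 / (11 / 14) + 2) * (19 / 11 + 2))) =121 / 2460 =0.05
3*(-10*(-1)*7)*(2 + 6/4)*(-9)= -6615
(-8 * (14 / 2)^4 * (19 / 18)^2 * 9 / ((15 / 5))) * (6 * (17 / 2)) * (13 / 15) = -383108362 / 135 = -2837839.72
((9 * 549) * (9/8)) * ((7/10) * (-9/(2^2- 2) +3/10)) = -6536943/400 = -16342.36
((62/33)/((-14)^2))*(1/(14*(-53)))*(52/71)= -403/42593397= -0.00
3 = 3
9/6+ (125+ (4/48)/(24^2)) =874369/6912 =126.50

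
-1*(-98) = 98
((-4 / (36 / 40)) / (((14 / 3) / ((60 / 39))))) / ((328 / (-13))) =50 / 861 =0.06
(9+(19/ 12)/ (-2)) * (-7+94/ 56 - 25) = -55751/ 224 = -248.89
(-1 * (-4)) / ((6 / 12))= 8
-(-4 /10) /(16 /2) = 0.05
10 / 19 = 0.53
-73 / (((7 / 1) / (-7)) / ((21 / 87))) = 511 / 29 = 17.62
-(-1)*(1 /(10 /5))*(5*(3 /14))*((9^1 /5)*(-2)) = -27 /14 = -1.93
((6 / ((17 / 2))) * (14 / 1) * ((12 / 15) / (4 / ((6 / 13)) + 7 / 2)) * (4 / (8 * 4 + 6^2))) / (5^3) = 4032 / 13185625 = 0.00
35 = 35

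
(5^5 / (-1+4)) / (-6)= -3125 / 18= -173.61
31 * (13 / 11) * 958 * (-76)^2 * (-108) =-240836049792 / 11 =-21894186344.73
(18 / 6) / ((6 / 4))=2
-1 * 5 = -5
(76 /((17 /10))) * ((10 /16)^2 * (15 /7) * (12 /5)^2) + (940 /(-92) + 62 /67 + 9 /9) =38006068 /183379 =207.25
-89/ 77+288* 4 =88615/ 77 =1150.84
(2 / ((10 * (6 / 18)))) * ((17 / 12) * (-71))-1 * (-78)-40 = -447 / 20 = -22.35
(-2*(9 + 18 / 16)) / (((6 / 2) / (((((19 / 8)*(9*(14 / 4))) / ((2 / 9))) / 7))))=-41553 / 128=-324.63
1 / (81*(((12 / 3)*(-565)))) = -1 / 183060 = -0.00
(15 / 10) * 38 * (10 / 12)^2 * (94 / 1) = 22325 / 6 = 3720.83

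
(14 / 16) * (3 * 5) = 105 / 8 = 13.12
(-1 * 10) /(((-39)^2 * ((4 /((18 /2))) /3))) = -15 /338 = -0.04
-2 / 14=-1 / 7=-0.14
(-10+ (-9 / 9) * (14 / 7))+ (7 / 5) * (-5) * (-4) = 16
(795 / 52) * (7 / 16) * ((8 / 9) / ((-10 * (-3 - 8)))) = 371 / 6864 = 0.05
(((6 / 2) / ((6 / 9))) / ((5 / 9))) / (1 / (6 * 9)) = 2187 / 5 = 437.40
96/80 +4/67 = 422/335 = 1.26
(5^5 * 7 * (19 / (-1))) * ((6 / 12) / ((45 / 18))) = -83125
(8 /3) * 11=88 /3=29.33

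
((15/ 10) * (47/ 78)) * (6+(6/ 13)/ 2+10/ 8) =18283/ 2704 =6.76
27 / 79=0.34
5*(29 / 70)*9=261 / 14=18.64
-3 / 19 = -0.16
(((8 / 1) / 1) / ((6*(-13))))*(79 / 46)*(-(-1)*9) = -474 / 299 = -1.59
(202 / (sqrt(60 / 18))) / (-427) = -101*sqrt(30) / 2135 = -0.26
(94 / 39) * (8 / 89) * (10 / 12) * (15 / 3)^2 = 47000 / 10413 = 4.51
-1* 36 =-36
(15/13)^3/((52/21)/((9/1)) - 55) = -637875/22723571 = -0.03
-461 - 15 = -476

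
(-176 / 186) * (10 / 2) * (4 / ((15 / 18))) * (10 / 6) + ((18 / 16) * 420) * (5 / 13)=347905 / 2418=143.88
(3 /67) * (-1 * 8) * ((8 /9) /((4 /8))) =-128 /201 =-0.64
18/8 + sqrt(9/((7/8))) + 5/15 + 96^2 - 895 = 8326.79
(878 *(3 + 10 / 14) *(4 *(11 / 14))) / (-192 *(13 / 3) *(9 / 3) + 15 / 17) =-8537672 / 2078433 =-4.11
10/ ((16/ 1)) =5/ 8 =0.62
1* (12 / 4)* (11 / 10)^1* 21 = 693 / 10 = 69.30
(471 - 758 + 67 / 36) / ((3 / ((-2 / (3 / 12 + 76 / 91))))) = 373646 / 2133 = 175.17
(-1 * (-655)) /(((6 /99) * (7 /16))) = 172920 /7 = 24702.86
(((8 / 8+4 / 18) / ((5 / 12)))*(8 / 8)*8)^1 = 352 / 15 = 23.47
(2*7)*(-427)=-5978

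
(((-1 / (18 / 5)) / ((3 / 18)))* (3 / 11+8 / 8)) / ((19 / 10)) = -700 / 627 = -1.12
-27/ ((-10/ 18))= 243/ 5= 48.60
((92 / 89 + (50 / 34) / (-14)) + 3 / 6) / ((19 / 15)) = 226965 / 201229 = 1.13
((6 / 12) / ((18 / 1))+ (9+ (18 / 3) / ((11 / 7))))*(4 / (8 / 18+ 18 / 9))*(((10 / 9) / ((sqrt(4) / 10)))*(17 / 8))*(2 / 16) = 2161975 / 69696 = 31.02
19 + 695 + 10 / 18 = 6431 / 9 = 714.56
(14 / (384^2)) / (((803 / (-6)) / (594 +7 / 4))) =-16681 / 39469056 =-0.00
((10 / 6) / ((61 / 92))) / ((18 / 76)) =17480 / 1647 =10.61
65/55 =13/11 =1.18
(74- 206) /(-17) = 132 /17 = 7.76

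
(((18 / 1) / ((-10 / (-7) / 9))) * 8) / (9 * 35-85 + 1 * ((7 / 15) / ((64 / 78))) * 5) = 145152 / 37255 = 3.90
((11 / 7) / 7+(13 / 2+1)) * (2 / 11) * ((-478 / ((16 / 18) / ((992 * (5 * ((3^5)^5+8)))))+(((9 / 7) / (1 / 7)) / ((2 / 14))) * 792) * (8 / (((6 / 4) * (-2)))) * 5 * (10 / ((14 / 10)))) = 1140507338332487170272000 / 3773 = 302281298259339297713.23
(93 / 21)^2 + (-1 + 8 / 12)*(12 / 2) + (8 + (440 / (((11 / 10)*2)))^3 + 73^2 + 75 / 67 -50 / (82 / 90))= 1077537510797 / 134603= 8005300.85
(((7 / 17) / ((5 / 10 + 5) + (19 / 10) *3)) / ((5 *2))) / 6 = 1 / 1632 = 0.00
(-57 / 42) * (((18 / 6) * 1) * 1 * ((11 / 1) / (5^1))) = -627 / 70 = -8.96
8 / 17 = 0.47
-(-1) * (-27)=-27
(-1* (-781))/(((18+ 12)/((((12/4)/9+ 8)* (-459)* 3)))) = -597465/2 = -298732.50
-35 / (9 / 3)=-35 / 3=-11.67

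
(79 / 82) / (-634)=-79 / 51988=-0.00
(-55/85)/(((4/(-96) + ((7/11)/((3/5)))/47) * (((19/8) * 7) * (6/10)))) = 1819840/535857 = 3.40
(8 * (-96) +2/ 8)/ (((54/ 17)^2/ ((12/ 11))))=-887519/ 10692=-83.01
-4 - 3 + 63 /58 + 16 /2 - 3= -53 /58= -0.91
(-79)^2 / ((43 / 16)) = 99856 / 43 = 2322.23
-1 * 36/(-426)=6/71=0.08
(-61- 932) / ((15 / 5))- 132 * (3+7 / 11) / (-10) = -283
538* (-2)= -1076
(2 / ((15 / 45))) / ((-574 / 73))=-0.76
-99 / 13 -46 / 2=-398 / 13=-30.62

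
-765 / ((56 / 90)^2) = -1549125 / 784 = -1975.92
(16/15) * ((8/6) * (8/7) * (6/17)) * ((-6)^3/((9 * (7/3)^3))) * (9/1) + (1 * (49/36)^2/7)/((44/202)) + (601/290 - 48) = -9191091526781/168747274080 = -54.47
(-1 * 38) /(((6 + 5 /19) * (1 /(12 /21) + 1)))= -2888 /1309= -2.21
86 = 86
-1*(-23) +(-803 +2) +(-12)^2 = -634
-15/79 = -0.19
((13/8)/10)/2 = 13/160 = 0.08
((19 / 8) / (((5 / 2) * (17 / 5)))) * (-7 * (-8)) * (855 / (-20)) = -22743 / 34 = -668.91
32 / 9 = 3.56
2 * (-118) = -236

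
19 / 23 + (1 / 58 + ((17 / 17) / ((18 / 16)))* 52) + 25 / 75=569071 / 12006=47.40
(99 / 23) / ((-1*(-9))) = 11 / 23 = 0.48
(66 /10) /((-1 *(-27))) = 11 /45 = 0.24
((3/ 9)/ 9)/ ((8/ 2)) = 1/ 108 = 0.01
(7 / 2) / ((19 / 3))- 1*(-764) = 29053 / 38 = 764.55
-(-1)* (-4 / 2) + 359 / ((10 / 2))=69.80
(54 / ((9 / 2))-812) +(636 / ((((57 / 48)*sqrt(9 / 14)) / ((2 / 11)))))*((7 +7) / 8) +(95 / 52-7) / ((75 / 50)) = -62669 / 78 +11872*sqrt(14) / 209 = -590.91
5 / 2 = 2.50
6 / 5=1.20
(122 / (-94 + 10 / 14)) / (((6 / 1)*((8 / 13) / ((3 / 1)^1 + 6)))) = -16653 / 5224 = -3.19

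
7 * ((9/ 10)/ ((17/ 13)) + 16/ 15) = 12.28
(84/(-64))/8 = -21/128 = -0.16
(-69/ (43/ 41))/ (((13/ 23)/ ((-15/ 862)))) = 976005/ 481858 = 2.03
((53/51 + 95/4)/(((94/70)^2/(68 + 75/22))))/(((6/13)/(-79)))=-9994835967025/59483952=-168025.76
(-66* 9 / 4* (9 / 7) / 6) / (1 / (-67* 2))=59697 / 14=4264.07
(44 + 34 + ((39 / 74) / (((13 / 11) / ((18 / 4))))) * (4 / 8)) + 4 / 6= 70747 / 888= 79.67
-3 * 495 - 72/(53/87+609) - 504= -26373717/13259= -1989.12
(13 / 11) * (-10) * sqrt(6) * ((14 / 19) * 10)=-18200 * sqrt(6) / 209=-213.30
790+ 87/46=36427/46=791.89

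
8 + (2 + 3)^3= 133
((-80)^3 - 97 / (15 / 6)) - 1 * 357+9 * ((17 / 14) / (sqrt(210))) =-2561979 / 5+51 * sqrt(210) / 980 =-512395.05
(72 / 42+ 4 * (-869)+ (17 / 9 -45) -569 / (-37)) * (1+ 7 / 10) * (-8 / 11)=111019588 / 25641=4329.77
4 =4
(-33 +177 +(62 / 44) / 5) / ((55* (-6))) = -15871 / 36300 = -0.44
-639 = -639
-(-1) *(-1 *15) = -15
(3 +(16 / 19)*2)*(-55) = -4895 / 19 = -257.63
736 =736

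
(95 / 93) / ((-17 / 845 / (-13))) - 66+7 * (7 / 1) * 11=1791388 / 1581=1133.07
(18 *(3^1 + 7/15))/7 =312/35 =8.91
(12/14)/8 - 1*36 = -1005/28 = -35.89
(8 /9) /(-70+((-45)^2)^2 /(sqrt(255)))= 1904 /2017814896935+9720 * sqrt(255) /44840331043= 0.00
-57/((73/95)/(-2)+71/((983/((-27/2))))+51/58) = 308730810/2599711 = 118.76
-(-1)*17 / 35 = 17 / 35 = 0.49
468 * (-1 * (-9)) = 4212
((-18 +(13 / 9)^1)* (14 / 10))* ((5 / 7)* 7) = -1043 / 9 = -115.89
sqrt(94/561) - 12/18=-2/3 + sqrt(52734)/561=-0.26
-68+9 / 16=-1079 / 16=-67.44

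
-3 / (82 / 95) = -285 / 82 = -3.48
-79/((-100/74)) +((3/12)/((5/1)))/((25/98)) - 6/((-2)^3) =29703/500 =59.41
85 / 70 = 17 / 14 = 1.21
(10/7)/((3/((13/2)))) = 65/21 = 3.10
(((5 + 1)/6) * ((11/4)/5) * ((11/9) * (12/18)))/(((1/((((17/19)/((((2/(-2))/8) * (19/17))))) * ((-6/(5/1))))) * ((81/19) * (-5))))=-279752/1731375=-0.16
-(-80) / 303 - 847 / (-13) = 257681 / 3939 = 65.42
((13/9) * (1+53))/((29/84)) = 225.93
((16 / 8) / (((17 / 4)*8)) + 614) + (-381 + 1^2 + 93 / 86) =343775 / 1462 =235.14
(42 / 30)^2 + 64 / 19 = 2531 / 475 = 5.33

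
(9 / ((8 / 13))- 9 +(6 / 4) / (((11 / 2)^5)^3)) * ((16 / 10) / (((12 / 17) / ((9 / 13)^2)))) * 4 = 24.44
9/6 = 3/2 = 1.50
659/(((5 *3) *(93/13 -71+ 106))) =8567/8220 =1.04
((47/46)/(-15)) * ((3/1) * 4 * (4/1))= -376/115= -3.27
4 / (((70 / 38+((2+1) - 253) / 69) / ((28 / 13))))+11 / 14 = -1721743 / 424970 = -4.05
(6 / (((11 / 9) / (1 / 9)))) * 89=534 / 11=48.55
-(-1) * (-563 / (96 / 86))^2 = 586075681 / 2304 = 254373.13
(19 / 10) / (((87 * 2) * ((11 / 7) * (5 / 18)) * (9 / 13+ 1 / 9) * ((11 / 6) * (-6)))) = -46683 / 16492300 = -0.00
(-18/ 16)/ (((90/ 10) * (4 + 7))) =-1/ 88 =-0.01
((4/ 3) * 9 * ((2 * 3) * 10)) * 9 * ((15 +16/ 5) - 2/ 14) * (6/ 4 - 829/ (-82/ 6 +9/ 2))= 4141637568/ 385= 10757500.18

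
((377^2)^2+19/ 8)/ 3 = 53868407049/ 8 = 6733550881.12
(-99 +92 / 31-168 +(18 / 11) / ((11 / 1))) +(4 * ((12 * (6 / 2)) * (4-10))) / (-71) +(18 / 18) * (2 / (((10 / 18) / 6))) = -306421597 / 1331605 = -230.11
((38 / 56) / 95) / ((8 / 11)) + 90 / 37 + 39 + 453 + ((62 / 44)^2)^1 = 2489208087 / 5014240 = 496.43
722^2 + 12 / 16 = 2085139 / 4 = 521284.75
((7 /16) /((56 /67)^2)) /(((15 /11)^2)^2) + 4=1517243449 /362880000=4.18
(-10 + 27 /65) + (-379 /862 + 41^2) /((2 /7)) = 658058513 /112060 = 5872.38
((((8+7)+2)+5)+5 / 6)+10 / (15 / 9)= 173 / 6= 28.83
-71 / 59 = -1.20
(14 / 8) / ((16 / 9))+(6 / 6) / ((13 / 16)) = 1843 / 832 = 2.22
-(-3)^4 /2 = -81 /2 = -40.50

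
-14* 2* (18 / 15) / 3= -11.20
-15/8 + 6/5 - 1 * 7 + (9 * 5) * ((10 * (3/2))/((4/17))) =114443/40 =2861.08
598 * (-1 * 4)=-2392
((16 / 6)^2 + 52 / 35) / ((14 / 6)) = 2708 / 735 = 3.68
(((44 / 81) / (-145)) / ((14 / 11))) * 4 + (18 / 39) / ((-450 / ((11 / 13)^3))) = -145530451 / 11740713075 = -0.01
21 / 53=0.40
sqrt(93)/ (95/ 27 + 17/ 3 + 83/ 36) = 108* sqrt(93)/ 1241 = 0.84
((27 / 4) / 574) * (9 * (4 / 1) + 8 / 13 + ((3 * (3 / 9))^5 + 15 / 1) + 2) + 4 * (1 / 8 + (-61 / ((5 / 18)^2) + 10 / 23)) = -3159.36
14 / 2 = 7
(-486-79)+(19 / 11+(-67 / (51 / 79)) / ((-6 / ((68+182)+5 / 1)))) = 253939 / 66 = 3847.56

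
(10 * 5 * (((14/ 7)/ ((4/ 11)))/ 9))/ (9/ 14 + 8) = 350/ 99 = 3.54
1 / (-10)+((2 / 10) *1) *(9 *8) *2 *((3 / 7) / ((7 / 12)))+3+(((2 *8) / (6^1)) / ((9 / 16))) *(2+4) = 231541 / 4410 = 52.50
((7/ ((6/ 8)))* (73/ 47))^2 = 4177936/ 19881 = 210.15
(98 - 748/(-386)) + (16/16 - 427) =-62930/193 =-326.06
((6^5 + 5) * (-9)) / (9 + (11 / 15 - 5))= -14794.86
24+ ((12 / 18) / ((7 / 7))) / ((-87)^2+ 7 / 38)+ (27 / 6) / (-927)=4265266097 / 177754722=24.00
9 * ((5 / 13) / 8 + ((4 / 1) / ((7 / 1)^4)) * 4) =123021 / 249704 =0.49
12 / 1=12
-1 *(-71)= 71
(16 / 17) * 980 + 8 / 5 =78536 / 85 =923.95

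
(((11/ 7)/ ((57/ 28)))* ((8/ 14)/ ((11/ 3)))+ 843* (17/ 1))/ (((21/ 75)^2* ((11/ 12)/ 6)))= 85771755000/ 71687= 1196475.72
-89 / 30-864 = -26009 / 30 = -866.97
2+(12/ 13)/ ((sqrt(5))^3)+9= 12 * sqrt(5)/ 325+11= 11.08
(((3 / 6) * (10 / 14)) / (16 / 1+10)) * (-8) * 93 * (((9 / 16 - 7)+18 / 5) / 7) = 21111 / 5096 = 4.14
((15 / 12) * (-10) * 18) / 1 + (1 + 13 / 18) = -223.28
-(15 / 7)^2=-225 / 49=-4.59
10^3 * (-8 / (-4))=2000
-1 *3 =-3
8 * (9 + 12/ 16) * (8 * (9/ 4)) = 1404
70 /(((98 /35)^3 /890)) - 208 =257741 /98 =2630.01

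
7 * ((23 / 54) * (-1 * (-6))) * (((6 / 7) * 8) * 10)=3680 / 3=1226.67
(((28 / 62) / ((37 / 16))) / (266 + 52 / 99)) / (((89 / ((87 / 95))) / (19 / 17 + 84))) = 1395857232 / 2175051345685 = 0.00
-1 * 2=-2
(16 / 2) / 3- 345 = -342.33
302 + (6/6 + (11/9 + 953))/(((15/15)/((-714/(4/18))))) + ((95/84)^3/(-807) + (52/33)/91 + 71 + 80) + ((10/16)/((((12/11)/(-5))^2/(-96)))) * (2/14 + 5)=-16179739706035861/5261433408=-3075158.13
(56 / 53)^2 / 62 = 1568 / 87079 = 0.02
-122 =-122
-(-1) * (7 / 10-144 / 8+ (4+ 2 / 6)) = -389 / 30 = -12.97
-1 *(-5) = 5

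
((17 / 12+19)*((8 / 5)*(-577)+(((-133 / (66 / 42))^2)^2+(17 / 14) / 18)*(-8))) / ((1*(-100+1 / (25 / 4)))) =83945846.63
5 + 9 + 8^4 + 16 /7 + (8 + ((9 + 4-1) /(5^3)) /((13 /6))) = 46868754 /11375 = 4120.33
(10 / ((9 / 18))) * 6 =120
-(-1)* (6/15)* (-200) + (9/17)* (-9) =-1441/17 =-84.76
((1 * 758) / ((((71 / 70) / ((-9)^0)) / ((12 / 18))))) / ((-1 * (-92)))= 26530 / 4899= 5.42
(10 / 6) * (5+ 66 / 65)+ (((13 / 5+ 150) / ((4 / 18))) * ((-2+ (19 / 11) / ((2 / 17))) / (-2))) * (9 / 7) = -95896309 / 17160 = -5588.36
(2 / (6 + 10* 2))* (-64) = -64 / 13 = -4.92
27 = 27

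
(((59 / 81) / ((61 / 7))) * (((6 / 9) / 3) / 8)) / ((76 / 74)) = 15281 / 6759288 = 0.00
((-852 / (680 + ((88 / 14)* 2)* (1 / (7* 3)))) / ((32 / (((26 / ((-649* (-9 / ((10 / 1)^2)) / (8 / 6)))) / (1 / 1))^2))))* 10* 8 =-1391600000 / 1262339397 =-1.10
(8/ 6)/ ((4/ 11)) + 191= 584/ 3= 194.67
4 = 4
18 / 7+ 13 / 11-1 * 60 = -4331 / 77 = -56.25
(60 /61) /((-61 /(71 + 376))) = -26820 /3721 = -7.21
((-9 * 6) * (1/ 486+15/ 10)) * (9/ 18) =-365/ 9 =-40.56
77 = 77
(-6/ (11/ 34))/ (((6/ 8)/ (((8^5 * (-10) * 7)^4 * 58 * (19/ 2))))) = -4148703548239881253389598720000/ 11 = -377154868021807386671781700000.00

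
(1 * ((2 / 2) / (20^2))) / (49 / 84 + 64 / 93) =93 / 47300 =0.00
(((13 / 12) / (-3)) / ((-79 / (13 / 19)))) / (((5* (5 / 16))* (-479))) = -676 / 161770275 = -0.00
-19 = -19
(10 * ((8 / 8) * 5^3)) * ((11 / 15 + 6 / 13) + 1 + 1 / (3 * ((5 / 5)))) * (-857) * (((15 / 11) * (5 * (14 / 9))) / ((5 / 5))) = -36968837500 / 1287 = -28724815.46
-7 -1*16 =-23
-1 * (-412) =412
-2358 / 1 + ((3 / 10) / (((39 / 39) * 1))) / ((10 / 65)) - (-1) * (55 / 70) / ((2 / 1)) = -82448 / 35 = -2355.66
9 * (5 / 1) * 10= 450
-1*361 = -361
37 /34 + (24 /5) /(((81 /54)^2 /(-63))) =-22663 /170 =-133.31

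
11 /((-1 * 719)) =-11 /719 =-0.02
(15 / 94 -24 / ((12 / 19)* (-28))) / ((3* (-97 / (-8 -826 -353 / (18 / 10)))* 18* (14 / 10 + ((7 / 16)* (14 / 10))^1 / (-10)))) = 0.22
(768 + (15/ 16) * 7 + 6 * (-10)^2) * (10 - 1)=197937/ 16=12371.06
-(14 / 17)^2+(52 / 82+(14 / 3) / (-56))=-18113 / 142188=-0.13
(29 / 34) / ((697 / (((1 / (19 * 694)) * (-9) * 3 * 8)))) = -0.00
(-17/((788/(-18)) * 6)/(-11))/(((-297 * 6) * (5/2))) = 17/12871980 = 0.00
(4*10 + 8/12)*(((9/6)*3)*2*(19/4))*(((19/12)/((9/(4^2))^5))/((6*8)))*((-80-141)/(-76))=2961.23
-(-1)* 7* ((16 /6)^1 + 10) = 266 /3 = 88.67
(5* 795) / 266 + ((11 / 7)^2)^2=1919783 / 91238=21.04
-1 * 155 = -155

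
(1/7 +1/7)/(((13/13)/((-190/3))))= -380/21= -18.10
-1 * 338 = -338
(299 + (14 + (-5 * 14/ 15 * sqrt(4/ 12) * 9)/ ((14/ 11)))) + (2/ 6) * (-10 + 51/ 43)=39998/ 129-11 * sqrt(3)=291.01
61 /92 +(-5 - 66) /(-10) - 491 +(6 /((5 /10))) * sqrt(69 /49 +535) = -222289 /460 +24 * sqrt(6571) /7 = -205.31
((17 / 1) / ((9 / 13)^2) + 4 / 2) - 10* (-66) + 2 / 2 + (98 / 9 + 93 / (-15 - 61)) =4359275 / 6156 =708.13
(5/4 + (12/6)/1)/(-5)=-13/20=-0.65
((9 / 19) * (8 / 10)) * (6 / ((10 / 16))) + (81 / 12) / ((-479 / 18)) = 3.38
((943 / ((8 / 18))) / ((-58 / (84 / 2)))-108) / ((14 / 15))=-2861325 / 1624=-1761.90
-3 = -3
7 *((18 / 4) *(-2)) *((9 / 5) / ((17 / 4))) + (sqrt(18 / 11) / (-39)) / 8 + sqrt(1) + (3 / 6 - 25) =-50.19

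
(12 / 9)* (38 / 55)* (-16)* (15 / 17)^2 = -36480 / 3179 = -11.48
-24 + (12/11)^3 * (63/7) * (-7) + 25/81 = -11372173/107811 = -105.48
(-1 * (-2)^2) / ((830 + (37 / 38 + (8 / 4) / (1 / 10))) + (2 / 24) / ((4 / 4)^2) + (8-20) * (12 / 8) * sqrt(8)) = -176965392 / 37517167153-7485696 * sqrt(2) / 37517167153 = -0.00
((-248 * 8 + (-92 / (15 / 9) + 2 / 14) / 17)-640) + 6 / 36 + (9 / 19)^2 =-3385402397 / 1288770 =-2626.85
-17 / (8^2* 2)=-17 / 128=-0.13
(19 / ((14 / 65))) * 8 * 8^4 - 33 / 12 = 80936883 / 28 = 2890602.96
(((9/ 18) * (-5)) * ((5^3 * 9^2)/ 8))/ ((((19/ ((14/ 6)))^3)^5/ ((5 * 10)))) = -74180648592859375/ 21514328879689847154183624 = -0.00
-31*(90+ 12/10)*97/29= -1371192/145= -9456.50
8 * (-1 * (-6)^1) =48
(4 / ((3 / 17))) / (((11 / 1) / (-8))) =-544 / 33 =-16.48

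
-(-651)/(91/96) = 8928/13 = 686.77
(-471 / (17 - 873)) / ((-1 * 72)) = -157 / 20544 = -0.01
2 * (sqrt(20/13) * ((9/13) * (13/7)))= 36 * sqrt(65)/91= 3.19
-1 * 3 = -3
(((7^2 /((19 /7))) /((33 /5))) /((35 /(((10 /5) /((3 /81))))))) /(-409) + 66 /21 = 1874408 /598367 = 3.13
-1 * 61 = -61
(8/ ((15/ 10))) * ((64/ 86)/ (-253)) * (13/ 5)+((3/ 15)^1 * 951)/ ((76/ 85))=2637706039/ 12402060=212.68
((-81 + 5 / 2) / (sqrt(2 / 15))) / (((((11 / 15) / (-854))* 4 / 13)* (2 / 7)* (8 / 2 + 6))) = 18301647* sqrt(30) / 352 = 284779.12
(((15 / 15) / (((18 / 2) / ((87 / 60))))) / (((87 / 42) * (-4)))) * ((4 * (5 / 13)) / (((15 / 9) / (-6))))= 7 / 65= 0.11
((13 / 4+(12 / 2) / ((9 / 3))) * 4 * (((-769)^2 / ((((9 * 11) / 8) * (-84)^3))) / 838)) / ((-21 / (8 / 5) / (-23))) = -13601303 / 3841555410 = -0.00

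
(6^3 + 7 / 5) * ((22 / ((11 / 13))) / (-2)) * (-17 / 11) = 240227 / 55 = 4367.76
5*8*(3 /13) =120 /13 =9.23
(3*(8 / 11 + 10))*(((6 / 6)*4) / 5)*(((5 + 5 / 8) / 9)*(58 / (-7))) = -10266 / 77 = -133.32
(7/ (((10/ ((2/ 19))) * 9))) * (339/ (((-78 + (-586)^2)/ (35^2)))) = 0.01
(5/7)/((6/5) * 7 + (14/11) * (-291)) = -275/139356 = -0.00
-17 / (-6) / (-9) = -0.31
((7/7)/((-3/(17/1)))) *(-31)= 175.67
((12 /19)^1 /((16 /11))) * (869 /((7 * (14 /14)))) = 28677 /532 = 53.90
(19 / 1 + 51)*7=490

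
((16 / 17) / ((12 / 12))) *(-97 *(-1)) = 1552 / 17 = 91.29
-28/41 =-0.68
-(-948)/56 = 237/14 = 16.93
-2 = -2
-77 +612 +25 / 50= 535.50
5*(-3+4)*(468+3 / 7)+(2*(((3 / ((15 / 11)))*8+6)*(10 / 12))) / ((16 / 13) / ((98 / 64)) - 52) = 801747529 / 342426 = 2341.37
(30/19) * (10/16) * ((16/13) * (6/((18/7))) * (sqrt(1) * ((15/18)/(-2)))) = -875/741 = -1.18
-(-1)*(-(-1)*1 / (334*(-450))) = -1 / 150300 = -0.00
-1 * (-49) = 49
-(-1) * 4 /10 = 2 /5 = 0.40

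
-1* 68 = -68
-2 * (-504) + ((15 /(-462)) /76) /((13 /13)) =11797627 /11704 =1008.00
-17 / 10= -1.70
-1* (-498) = 498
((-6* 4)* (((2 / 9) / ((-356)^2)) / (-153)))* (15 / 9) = 5 / 10907217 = 0.00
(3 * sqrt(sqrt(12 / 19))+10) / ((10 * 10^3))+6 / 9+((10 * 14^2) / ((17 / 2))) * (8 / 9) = 3 * 19^(3 / 4) * sqrt(2) * 3^(1 / 4) / 190000+31462153 / 153000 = 205.64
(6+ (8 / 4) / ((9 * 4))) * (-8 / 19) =-436 / 171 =-2.55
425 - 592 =-167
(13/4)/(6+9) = 13/60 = 0.22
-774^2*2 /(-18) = 66564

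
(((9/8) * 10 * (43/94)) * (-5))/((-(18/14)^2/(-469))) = -24704575/3384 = -7300.41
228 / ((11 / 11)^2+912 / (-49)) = -11172 / 863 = -12.95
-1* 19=-19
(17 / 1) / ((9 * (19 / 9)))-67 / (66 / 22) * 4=-5041 / 57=-88.44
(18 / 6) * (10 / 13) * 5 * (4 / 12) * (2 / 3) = 100 / 39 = 2.56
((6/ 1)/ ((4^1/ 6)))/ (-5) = -9/ 5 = -1.80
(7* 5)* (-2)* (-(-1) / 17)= -70 / 17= -4.12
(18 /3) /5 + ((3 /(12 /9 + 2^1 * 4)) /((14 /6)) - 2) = -649 /980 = -0.66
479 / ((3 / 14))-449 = 5359 / 3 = 1786.33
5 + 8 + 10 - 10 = 13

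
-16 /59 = -0.27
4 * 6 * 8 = 192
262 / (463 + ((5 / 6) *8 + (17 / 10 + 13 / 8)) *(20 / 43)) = 67596 / 120653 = 0.56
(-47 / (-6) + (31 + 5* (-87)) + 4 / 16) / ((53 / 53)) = -4751 / 12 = -395.92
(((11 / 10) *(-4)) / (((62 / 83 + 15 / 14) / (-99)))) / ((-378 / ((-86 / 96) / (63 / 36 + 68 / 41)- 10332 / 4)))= 4047218527 / 2472210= 1637.09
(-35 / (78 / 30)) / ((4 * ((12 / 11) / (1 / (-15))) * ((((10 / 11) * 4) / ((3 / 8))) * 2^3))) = 847 / 319488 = 0.00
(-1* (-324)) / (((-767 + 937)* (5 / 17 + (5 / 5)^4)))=81 / 55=1.47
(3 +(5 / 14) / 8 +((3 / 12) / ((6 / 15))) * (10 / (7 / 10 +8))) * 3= 36667 / 3248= 11.29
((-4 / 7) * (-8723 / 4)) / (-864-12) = -8723 / 6132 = -1.42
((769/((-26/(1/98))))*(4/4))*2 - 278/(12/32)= -2835683/3822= -741.94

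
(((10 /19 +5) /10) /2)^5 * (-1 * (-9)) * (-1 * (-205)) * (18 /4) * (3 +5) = 106.99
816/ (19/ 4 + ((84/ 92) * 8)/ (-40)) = 375360/ 2101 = 178.66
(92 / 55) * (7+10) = 1564 / 55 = 28.44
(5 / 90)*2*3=1 / 3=0.33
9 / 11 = 0.82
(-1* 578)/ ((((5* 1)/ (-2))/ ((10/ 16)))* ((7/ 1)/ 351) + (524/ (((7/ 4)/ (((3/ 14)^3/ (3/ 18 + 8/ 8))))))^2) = -28654006783311/ 312207391882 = -91.78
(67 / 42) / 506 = 67 / 21252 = 0.00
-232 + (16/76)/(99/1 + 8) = -471652/2033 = -232.00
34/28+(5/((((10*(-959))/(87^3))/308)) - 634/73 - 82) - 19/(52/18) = -96324991466/910091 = -105841.05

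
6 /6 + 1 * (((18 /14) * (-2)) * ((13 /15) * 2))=-121 /35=-3.46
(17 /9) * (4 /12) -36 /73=269 /1971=0.14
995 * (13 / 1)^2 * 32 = 5380960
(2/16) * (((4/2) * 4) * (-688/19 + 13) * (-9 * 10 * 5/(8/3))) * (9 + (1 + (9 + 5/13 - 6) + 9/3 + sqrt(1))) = 33637275/494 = 68091.65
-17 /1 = -17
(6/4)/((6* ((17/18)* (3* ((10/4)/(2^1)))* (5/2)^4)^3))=14155776/149932861328125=0.00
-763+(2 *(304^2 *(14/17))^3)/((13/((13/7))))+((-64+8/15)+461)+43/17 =9282155151553454299/73695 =125953662413372.06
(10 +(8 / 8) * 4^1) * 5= 70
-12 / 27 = -4 / 9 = -0.44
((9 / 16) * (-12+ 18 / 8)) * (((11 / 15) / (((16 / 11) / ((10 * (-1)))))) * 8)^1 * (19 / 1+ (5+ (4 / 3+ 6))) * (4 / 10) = 221793 / 80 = 2772.41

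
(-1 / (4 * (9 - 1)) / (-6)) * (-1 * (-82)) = 41 / 96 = 0.43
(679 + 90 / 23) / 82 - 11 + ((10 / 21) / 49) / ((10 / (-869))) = -6824065 / 1940694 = -3.52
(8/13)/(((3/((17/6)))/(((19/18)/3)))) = 646/3159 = 0.20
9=9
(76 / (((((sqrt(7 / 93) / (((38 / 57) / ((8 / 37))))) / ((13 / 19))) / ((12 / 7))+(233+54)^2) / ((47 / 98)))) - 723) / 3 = -17590876085535079412 / 72991231750820215 - 8161127 * sqrt(651) / 1532815866767224515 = -241.00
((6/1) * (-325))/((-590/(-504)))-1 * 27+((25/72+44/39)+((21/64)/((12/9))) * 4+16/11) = -8207316661/4859712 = -1688.85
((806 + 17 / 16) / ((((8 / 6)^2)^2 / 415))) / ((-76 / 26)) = -5642916435 / 155648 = -36254.35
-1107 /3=-369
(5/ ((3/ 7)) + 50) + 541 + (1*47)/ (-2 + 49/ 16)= 32992/ 51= 646.90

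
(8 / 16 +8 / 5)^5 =40.84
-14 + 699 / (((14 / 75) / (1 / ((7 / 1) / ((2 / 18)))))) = 4453 / 98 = 45.44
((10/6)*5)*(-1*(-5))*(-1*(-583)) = 72875/3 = 24291.67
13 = 13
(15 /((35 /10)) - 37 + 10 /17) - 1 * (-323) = 34614 /119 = 290.87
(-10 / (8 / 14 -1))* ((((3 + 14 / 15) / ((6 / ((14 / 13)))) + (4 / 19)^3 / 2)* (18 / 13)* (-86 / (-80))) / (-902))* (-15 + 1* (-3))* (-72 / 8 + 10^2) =18024249327 / 402143170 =44.82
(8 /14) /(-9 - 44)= -4 /371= -0.01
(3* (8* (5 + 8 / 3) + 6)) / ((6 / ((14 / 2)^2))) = 4949 / 3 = 1649.67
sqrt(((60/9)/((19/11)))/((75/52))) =4 * sqrt(13585)/285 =1.64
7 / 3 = 2.33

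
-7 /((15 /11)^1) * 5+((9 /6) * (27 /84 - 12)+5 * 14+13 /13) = 4673 /168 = 27.82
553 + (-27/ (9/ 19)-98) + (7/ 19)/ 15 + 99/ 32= 3658199/ 9120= 401.12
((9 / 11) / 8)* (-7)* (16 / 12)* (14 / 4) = -147 / 44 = -3.34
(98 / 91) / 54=7 / 351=0.02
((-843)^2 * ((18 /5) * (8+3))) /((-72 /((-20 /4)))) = 7817139 /4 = 1954284.75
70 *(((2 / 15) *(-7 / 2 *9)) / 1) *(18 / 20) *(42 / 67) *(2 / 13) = -111132 / 4355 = -25.52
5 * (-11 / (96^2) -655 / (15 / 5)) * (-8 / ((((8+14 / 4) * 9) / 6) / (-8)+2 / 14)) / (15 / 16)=-56340788 / 12177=-4626.82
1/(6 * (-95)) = -1/570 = -0.00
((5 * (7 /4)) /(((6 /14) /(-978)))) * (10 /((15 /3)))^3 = -159740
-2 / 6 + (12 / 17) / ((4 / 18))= 145 / 51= 2.84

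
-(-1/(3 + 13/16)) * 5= 80/61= 1.31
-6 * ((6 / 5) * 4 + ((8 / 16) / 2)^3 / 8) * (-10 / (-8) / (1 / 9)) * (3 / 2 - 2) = 331911 / 2048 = 162.07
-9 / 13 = -0.69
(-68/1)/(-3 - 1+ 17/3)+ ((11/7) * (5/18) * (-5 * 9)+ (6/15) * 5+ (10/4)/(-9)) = -58.72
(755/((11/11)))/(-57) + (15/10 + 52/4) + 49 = 5729/114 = 50.25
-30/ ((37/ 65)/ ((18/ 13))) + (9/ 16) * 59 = -39.79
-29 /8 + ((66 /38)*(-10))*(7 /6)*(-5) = 14849 /152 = 97.69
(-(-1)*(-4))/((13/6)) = -24/13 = -1.85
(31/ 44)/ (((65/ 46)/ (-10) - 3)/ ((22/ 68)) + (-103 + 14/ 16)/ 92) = -5704/ 87595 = -0.07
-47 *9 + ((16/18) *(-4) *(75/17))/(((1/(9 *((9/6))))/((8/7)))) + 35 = -74972/119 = -630.02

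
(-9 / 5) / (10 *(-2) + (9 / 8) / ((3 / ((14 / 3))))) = 36 / 365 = 0.10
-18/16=-9/8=-1.12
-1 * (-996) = 996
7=7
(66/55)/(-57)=-2/95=-0.02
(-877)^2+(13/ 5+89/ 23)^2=10172284561/ 13225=769170.86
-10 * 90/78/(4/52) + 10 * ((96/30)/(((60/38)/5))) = -146/3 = -48.67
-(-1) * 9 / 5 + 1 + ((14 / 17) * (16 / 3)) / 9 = 7546 / 2295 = 3.29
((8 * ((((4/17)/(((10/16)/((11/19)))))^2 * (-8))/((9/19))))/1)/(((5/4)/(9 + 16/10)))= -1681129472/30886875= -54.43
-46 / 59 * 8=-368 / 59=-6.24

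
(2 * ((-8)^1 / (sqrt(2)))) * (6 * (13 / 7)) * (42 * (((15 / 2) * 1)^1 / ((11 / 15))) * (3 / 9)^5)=-5200 * sqrt(2) / 33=-222.85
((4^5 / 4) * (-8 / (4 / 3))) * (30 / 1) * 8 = -368640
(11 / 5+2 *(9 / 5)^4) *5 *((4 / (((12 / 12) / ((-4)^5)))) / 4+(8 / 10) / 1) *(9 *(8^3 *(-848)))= 289812422688768 / 625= 463699876302.03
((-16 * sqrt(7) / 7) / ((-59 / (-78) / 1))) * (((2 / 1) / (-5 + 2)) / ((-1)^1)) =-832 * sqrt(7) / 413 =-5.33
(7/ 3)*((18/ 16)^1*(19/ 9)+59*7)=23261/ 24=969.21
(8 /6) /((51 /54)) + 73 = 1265 /17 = 74.41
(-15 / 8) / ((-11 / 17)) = 255 / 88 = 2.90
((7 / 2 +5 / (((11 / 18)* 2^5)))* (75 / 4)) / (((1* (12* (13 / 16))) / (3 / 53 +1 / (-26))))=413125 / 3152864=0.13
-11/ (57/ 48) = -176/ 19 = -9.26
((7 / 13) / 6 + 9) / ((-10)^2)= 709 / 7800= 0.09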